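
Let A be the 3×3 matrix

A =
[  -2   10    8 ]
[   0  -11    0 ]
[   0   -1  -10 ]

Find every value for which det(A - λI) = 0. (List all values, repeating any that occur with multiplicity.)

-11, -10, -2

Compute the characteristic polynomial p(lambda) = det(lambda·I - A).
Expanding along the first row, p(lambda) = lambda^3 + 23·lambda^2 + 152·lambda + 220.
Rational-root test: lambda = -2 gives p(-2) = 0.
Factor out (lambda + 2): p(lambda) = (lambda + 2)·(lambda^2 + 21·lambda + 110).
The quadratic factors as (lambda + 11)·(lambda + 10).
Eigenvalues: -11, -10, -2.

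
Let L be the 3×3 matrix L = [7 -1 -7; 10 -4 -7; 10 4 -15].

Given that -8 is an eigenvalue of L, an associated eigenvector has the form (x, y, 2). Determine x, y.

We need (L + 8I)v = 0.
L + 8I = [[15, -1, -7], [10, 4, -7], [10, 4, -7]].
Row 1: (15)·x + (-1)·y + (-7)·2 = 0
Row 2: (10)·x + (4)·y + (-7)·2 = 0
Row 3: (10)·x + (4)·y + (-7)·2 = 0
Solving gives x = 1, y = 1.
Check: L·(1, 1, 2) = (-8, -8, -16) = -8·(1, 1, 2).

1, 1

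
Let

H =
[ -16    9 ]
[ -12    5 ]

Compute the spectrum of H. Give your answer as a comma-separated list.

-7, -4

det(H - μI) = (-16 - μ)(5 - μ) - (9)·(-12) = μ^2 + 11μ + 28.
This factors as (μ + 7)·(μ + 4) = 0.
Eigenvalues: -7, -4.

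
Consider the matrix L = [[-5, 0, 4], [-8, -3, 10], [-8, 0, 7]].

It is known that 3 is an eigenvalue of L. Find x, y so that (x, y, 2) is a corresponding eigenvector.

We need (L - 3I)v = 0.
L - 3I = [[-8, 0, 4], [-8, -6, 10], [-8, 0, 4]].
Row 1: (-8)·x + (0)·y + (4)·2 = 0
Row 2: (-8)·x + (-6)·y + (10)·2 = 0
Row 3: (-8)·x + (0)·y + (4)·2 = 0
Solving gives x = 1, y = 2.
Check: L·(1, 2, 2) = (3, 6, 6) = 3·(1, 2, 2).

1, 2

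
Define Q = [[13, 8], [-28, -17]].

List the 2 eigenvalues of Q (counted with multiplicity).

-3, -1

det(Q - λI) = (13 - λ)(-17 - λ) - (8)·(-28) = λ^2 + 4λ + 3.
This factors as (λ + 3)·(λ + 1) = 0.
Eigenvalues: -3, -1.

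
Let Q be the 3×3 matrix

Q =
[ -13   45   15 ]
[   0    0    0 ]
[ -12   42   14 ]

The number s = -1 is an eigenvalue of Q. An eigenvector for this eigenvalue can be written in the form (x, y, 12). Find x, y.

15, 0

We need (Q + 1I)v = 0.
Q + 1I = [[-12, 45, 15], [0, 1, 0], [-12, 42, 15]].
Row 1: (-12)·x + (45)·y + (15)·12 = 0
Row 2: (0)·x + (1)·y + (0)·12 = 0
Row 3: (-12)·x + (42)·y + (15)·12 = 0
Solving gives x = 15, y = 0.
Check: Q·(15, 0, 12) = (-15, 0, -12) = -1·(15, 0, 12).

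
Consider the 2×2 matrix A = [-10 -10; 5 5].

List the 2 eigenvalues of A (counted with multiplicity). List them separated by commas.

det(A - μI) = (-10 - μ)(5 - μ) - (-10)·(5) = μ^2 + 5μ.
This factors as (μ + 5)·μ = 0.
Eigenvalues: -5, 0.

-5, 0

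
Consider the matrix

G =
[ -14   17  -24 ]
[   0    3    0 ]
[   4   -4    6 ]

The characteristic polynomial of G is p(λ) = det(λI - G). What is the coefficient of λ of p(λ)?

p(λ) = λ^3 + 5λ^2 - 12λ - 36.
The coefficient of λ is -12.

-12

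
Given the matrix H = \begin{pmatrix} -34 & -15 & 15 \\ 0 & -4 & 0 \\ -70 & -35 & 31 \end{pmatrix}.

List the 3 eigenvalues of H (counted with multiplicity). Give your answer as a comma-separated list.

The characteristic polynomial is p(r) = det(rI - H).
Cofactor expansion gives p(r) = r^3 + 7r^2 + 8r - 16.
Rational-root test: r = 1 gives p(1) = 0.
Dividing by (r - 1) leaves r^2 + 8r + 16.
The quadratic factor is (r + 4)^2.
Eigenvalues: -4, -4, 1.

-4, -4, 1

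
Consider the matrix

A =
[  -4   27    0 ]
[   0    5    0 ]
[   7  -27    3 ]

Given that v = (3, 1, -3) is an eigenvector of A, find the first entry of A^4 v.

First find the eigenvalue: Av = (15, 5, -15) = 5·(3, 1, -3), so λ = 5.
Then A^4 v = λ^4·v = 5^4·(3, 1, -3) = 625·(3, 1, -3) = (1875, 625, -1875).

1875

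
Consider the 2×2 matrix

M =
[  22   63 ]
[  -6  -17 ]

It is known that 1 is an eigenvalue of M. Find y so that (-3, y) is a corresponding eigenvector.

1

We need (M - 1I)v = 0.
M - 1I = [[21, 63], [-6, -18]].
Row 1: (21)·-3 + (63)·y = 0
Row 2: (-6)·-3 + (-18)·y = 0
Solving gives y = 1.
Check: M·(-3, 1) = (-3, 1) = 1·(-3, 1).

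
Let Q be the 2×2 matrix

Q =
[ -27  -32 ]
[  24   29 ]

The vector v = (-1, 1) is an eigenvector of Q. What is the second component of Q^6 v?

First find the eigenvalue: Qv = (-5, 5) = 5·(-1, 1), so λ = 5.
Then Q^6 v = λ^6·v = 5^6·(-1, 1) = 15625·(-1, 1) = (-15625, 15625).

15625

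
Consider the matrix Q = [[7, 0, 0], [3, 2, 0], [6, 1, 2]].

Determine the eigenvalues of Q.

Q is lower triangular, so its eigenvalues are the diagonal entries.
Diagonal: 7, 2, 2.

2, 2, 7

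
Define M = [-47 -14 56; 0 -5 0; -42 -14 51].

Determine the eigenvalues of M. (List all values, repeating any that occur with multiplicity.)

-5, -5, 9

The characteristic polynomial is p(μ) = det(μI - M).
Expanding along the first row, p(μ) = μ^3 + μ^2 - 65μ - 225.
Rational-root test: μ = 9 gives p(9) = 0.
Factor out (μ - 9): p(μ) = (μ - 9)·(μ^2 + 10μ + 25).
The quadratic factor is (μ + 5)^2.
Eigenvalues: -5, -5, 9.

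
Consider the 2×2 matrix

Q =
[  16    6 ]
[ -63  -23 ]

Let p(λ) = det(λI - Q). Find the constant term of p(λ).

10

p(λ) = λ^2 + 7λ + 10.
The constant term is 10.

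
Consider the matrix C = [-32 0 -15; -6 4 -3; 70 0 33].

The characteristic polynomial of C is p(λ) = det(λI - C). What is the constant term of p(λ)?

p(λ) = λ^3 - 5λ^2 - 2λ + 24.
The constant term is 24.

24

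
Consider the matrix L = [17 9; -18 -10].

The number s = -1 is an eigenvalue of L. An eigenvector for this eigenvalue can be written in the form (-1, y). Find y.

We need (L + 1I)v = 0.
L + 1I = [[18, 9], [-18, -9]].
Row 1: (18)·-1 + (9)·y = 0
Row 2: (-18)·-1 + (-9)·y = 0
Solving gives y = 2.
Check: L·(-1, 2) = (1, -2) = -1·(-1, 2).

2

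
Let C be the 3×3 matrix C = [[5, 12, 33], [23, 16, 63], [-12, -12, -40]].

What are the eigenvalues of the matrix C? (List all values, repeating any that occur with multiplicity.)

-8, -7, -4

Compute the characteristic polynomial p(s) = det(sI - C).
Expanding along the first row, p(s) = s^3 + 19s^2 + 116s + 224.
Rational-root test: s = -7 gives p(-7) = 0.
Dividing by (s + 7) leaves s^2 + 12s + 32.
The quadratic factors as (s + 8)·(s + 4).
Eigenvalues: -8, -7, -4.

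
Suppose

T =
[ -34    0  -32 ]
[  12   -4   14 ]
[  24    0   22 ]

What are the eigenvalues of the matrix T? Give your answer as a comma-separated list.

The characteristic polynomial is p(lambda) = det(lambda·I - T).
Expanding the 3×3 determinant: p(lambda) = lambda^3 + 16·lambda^2 + 68·lambda + 80.
Since p(-4) = 0, lambda = -4 is a root.
Factor out (lambda + 4): p(lambda) = (lambda + 4)·(lambda^2 + 12·lambda + 20).
The quadratic factors as (lambda + 10)·(lambda + 2).
Eigenvalues: -10, -4, -2.

-10, -4, -2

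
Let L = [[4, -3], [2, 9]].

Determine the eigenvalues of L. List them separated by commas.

6, 7

det(L - μI) = (4 - μ)(9 - μ) - (-3)·(2) = μ^2 - 13μ + 42.
This factors as (μ - 6)·(μ - 7) = 0.
Eigenvalues: 6, 7.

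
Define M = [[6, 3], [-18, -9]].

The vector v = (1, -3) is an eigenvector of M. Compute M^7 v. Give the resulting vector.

(-2187, 6561)

First find the eigenvalue: Mv = (-3, 9) = -3·(1, -3), so λ = -3.
Then M^7 v = λ^7·v = (-3)^7·(1, -3) = -2187·(1, -3) = (-2187, 6561).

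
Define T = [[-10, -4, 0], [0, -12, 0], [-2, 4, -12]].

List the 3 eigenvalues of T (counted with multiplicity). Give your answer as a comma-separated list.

-12, -12, -10

Compute the characteristic polynomial p(lambda) = det(lambda·I - T).
Expanding the 3×3 determinant: p(lambda) = lambda^3 + 34·lambda^2 + 384·lambda + 1440.
Try lambda = -10: p(-10) = 0, so -10 is a root.
Dividing by (lambda + 10) leaves lambda^2 + 24·lambda + 144.
The quadratic factor is (lambda + 12)^2.
Eigenvalues: -12, -12, -10.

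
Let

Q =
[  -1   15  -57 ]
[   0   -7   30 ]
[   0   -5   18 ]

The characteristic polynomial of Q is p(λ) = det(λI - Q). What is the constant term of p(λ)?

p(λ) = λ^3 - 10λ^2 + 13λ + 24.
The constant term is 24.

24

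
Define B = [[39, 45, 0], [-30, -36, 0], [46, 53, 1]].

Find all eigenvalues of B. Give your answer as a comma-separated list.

-6, 1, 9

The characteristic polynomial is p(lambda) = det(lambda·I - B).
Expanding the 3×3 determinant: p(lambda) = lambda^3 - 4·lambda^2 - 51·lambda + 54.
Rational-root test: lambda = -6 gives p(-6) = 0.
Dividing by (lambda + 6) leaves lambda^2 - 10·lambda + 9.
The quadratic factors as (lambda - 1)·(lambda - 9).
Eigenvalues: -6, 1, 9.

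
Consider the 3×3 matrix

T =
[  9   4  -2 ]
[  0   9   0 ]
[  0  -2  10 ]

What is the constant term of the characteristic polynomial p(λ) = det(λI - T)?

-810

p(0) = det(0·I − T) = det(−T) = (−1)^3·det(T).
det(T) = 810, so p(0) = -810.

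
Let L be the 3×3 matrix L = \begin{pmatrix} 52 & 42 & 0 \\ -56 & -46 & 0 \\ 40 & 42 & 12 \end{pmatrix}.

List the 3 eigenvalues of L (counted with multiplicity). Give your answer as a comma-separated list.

Set up det(lambda·I - L) = 0.
Expanding along the first row, p(lambda) = lambda^3 - 18·lambda^2 + 32·lambda + 480.
Since p(-4) = 0, lambda = -4 is a root.
Dividing by (lambda + 4) leaves lambda^2 - 22·lambda + 120.
The quadratic factors as (lambda - 10)·(lambda - 12).
Eigenvalues: -4, 10, 12.

-4, 10, 12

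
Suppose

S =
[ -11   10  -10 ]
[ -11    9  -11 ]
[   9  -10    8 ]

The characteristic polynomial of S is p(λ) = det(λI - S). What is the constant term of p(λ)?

p(λ) = λ^3 - 6λ^2 - 25λ - 18.
The constant term is -18.

-18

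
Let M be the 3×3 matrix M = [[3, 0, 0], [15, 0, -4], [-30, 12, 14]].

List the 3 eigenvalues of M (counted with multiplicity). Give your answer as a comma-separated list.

Compute the characteristic polynomial p(μ) = det(μI - M).
Cofactor expansion gives p(μ) = μ^3 - 17μ^2 + 90μ - 144.
Since p(3) = 0, μ = 3 is a root.
Factor out (μ - 3): p(μ) = (μ - 3)·(μ^2 - 14μ + 48).
The quadratic factors as (μ - 6)·(μ - 8).
Eigenvalues: 3, 6, 8.

3, 6, 8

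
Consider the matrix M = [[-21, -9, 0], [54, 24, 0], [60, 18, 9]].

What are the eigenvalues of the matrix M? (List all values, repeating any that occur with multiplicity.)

-3, 6, 9

Set up det(μI - M) = 0.
Expanding the 3×3 determinant: p(μ) = μ^3 - 12μ^2 + 9μ + 162.
Try μ = 6: p(6) = 0, so 6 is a root.
Factor out (μ - 6): p(μ) = (μ - 6)·(μ^2 - 6μ - 27).
The quadratic factors as (μ + 3)·(μ - 9).
Eigenvalues: -3, 6, 9.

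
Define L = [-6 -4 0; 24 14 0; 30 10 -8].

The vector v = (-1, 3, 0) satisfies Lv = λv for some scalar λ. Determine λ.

Compute Lv: L·(-1, 3, 0) = (-6, 18, 0).
Since Lv = λv, compare component 1: -6 = λ·-1, so λ = 6.

6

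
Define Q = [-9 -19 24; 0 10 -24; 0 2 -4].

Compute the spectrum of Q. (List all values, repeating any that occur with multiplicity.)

-9, 2, 4

The characteristic polynomial is p(r) = det(rI - Q).
Expanding the 3×3 determinant: p(r) = r^3 + 3r^2 - 46r + 72.
Try r = 2: p(2) = 0, so 2 is a root.
Factor out (r - 2): p(r) = (r - 2)·(r^2 + 5r - 36).
The quadratic factors as (r + 9)·(r - 4).
Eigenvalues: -9, 2, 4.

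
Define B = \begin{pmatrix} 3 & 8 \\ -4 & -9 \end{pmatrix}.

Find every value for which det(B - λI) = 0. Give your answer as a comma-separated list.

det(B - λI) = (3 - λ)(-9 - λ) - (8)·(-4) = λ^2 + 6λ + 5.
This factors as (λ + 5)·(λ + 1) = 0.
Eigenvalues: -5, -1.

-5, -1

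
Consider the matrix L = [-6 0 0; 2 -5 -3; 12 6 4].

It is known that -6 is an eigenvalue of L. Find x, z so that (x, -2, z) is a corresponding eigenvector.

1, 0

We need (L + 6I)v = 0.
L + 6I = [[0, 0, 0], [2, 1, -3], [12, 6, 10]].
Row 1: (0)·x + (0)·-2 + (0)·z = 0
Row 2: (2)·x + (1)·-2 + (-3)·z = 0
Row 3: (12)·x + (6)·-2 + (10)·z = 0
Solving gives x = 1, z = 0.
Check: L·(1, -2, 0) = (-6, 12, 0) = -6·(1, -2, 0).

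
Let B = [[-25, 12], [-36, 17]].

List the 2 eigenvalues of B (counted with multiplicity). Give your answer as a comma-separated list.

-7, -1

det(B - λI) = (-25 - λ)(17 - λ) - (12)·(-36) = λ^2 + 8λ + 7.
This factors as (λ + 7)·(λ + 1) = 0.
Eigenvalues: -7, -1.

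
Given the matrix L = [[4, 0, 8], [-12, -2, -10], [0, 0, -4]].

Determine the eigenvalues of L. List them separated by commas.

-4, -2, 4

Compute the characteristic polynomial p(lambda) = det(lambda·I - L).
Expanding the 3×3 determinant: p(lambda) = lambda^3 + 2·lambda^2 - 16·lambda - 32.
Try lambda = -2: p(-2) = 0, so -2 is a root.
Dividing by (lambda + 2) leaves lambda^2 - 16.
The quadratic factors as (lambda + 4)·(lambda - 4).
Eigenvalues: -4, -2, 4.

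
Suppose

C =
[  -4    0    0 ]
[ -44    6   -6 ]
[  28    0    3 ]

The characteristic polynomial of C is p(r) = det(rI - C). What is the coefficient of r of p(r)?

-18

p(r) = r^3 - 5r^2 - 18r + 72.
The coefficient of r is -18.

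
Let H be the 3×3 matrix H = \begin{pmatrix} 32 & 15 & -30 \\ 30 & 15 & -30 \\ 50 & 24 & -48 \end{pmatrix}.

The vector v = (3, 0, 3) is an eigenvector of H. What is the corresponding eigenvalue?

2

Compute Hv: H·(3, 0, 3) = (6, 0, 6).
Since Hv = λv, compare component 1: 6 = λ·3, so λ = 2.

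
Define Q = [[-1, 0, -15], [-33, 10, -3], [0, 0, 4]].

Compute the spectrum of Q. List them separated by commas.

The characteristic polynomial is p(lambda) = det(lambda·I - Q).
Expanding the 3×3 determinant: p(lambda) = lambda^3 - 13·lambda^2 + 26·lambda + 40.
Try lambda = 4: p(4) = 0, so 4 is a root.
Factor out (lambda - 4): p(lambda) = (lambda - 4)·(lambda^2 - 9·lambda - 10).
The quadratic factors as (lambda + 1)·(lambda - 10).
Eigenvalues: -1, 4, 10.

-1, 4, 10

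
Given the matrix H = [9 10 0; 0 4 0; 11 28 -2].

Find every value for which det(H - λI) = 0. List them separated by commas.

The characteristic polynomial is p(λ) = det(λI - H).
Expanding the 3×3 determinant: p(λ) = λ^3 - 11λ^2 + 10λ + 72.
Since p(4) = 0, λ = 4 is a root.
Dividing by (λ - 4) leaves λ^2 - 7λ - 18.
The quadratic factors as (λ + 2)·(λ - 9).
Eigenvalues: -2, 4, 9.

-2, 4, 9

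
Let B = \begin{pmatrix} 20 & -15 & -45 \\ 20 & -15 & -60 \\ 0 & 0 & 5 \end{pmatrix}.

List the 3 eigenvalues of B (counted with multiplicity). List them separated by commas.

0, 5, 5

The characteristic polynomial is p(lambda) = det(lambda·I - B).
Expanding the 3×3 determinant: p(lambda) = lambda^3 - 10·lambda^2 + 25·lambda.
Rational-root test: lambda = 0 gives p(0) = 0.
Dividing by lambda leaves lambda^2 - 10·lambda + 25.
The quadratic factor is (lambda - 5)^2.
Eigenvalues: 0, 5, 5.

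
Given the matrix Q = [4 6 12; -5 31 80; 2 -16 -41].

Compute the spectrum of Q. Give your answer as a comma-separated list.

-9, 1, 2

Set up det(tI - Q) = 0.
Expanding along the first row, p(t) = t^3 + 6t^2 - 25t + 18.
Try t = 1: p(1) = 0, so 1 is a root.
Dividing by (t - 1) leaves t^2 + 7t - 18.
The quadratic factors as (t + 9)·(t - 2).
Eigenvalues: -9, 1, 2.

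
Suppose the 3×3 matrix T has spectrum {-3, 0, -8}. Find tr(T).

trace(T) is the sum of the eigenvalues: (-3) + (0) + (-8) = -11.

-11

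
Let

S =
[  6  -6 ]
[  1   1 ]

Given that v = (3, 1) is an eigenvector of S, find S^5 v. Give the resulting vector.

First find the eigenvalue: Sv = (12, 4) = 4·(3, 1), so λ = 4.
Then S^5 v = λ^5·v = 4^5·(3, 1) = 1024·(3, 1) = (3072, 1024).

(3072, 1024)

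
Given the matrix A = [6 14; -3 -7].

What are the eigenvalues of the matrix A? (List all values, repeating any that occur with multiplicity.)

det(A - μI) = (6 - μ)(-7 - μ) - (14)·(-3) = μ^2 + μ.
This factors as (μ + 1)·μ = 0.
Eigenvalues: -1, 0.

-1, 0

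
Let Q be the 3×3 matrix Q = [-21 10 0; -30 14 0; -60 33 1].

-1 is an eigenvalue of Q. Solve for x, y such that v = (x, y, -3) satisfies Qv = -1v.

We need (Q + 1I)v = 0.
Q + 1I = [[-20, 10, 0], [-30, 15, 0], [-60, 33, 2]].
Row 1: (-20)·x + (10)·y + (0)·-3 = 0
Row 2: (-30)·x + (15)·y + (0)·-3 = 0
Row 3: (-60)·x + (33)·y + (2)·-3 = 0
Solving gives x = 1, y = 2.
Check: Q·(1, 2, -3) = (-1, -2, 3) = -1·(1, 2, -3).

1, 2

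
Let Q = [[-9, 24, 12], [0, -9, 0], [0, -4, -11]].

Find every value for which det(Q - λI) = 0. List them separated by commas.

-11, -9, -9

Set up det(rI - Q) = 0.
Expanding the 3×3 determinant: p(r) = r^3 + 29r^2 + 279r + 891.
Rational-root test: r = -9 gives p(-9) = 0.
Factor out (r + 9): p(r) = (r + 9)·(r^2 + 20r + 99).
The quadratic factors as (r + 11)·(r + 9).
Eigenvalues: -11, -9, -9.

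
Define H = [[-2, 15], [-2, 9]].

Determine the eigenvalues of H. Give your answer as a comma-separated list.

det(H - sI) = (-2 - s)(9 - s) - (15)·(-2) = s^2 - 7s + 12.
This factors as (s - 3)·(s - 4) = 0.
Eigenvalues: 3, 4.

3, 4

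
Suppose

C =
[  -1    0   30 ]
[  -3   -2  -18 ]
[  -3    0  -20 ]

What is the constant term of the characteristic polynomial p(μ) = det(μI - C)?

p(0) = det(0·I − C) = det(−C) = (−1)^3·det(C).
det(C) = -220, so p(0) = 220.

220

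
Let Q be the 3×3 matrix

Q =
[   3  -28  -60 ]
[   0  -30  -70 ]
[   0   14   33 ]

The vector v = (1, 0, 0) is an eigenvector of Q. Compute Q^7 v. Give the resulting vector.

(2187, 0, 0)

First find the eigenvalue: Qv = (3, 0, 0) = 3·(1, 0, 0), so λ = 3.
Then Q^7 v = λ^7·v = 3^7·(1, 0, 0) = 2187·(1, 0, 0) = (2187, 0, 0).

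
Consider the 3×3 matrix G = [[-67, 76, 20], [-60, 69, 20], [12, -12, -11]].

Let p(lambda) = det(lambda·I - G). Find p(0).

-693

p(0) = det(0·I − G) = det(−G) = (−1)^3·det(G).
det(G) = 693, so p(0) = -693.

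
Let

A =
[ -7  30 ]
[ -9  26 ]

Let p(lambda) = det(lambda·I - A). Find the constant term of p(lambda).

88

p(lambda) = lambda^2 - 19·lambda + 88.
The constant term is 88.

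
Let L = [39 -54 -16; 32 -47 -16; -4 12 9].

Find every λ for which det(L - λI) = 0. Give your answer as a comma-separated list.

-7, 1, 7

Set up det(lambda·I - L) = 0.
Expanding along the first row, p(lambda) = lambda^3 - lambda^2 - 49·lambda + 49.
Try lambda = -7: p(-7) = 0, so -7 is a root.
Factor out (lambda + 7): p(lambda) = (lambda + 7)·(lambda^2 - 8·lambda + 7).
The quadratic factors as (lambda - 1)·(lambda - 7).
Eigenvalues: -7, 1, 7.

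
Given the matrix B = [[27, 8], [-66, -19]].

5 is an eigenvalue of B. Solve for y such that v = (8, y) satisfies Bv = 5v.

-22

We need (B - 5I)v = 0.
B - 5I = [[22, 8], [-66, -24]].
Row 1: (22)·8 + (8)·y = 0
Row 2: (-66)·8 + (-24)·y = 0
Solving gives y = -22.
Check: B·(8, -22) = (40, -110) = 5·(8, -22).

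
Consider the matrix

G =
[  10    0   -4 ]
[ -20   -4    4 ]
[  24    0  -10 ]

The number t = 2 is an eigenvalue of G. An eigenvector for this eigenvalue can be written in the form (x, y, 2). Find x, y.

1, -2

We need (G - 2I)v = 0.
G - 2I = [[8, 0, -4], [-20, -6, 4], [24, 0, -12]].
Row 1: (8)·x + (0)·y + (-4)·2 = 0
Row 2: (-20)·x + (-6)·y + (4)·2 = 0
Row 3: (24)·x + (0)·y + (-12)·2 = 0
Solving gives x = 1, y = -2.
Check: G·(1, -2, 2) = (2, -4, 4) = 2·(1, -2, 2).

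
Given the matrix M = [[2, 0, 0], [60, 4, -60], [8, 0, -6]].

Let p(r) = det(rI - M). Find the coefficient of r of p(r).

-28

p(r) = r^3 - 28r + 48.
The coefficient of r is -28.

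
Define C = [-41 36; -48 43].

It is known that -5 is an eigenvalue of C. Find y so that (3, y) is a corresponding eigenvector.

3

We need (C + 5I)v = 0.
C + 5I = [[-36, 36], [-48, 48]].
Row 1: (-36)·3 + (36)·y = 0
Row 2: (-48)·3 + (48)·y = 0
Solving gives y = 3.
Check: C·(3, 3) = (-15, -15) = -5·(3, 3).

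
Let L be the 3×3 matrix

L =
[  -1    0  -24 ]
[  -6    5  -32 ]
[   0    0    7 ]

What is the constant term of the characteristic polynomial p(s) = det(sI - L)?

35

p(0) = det(0·I − L) = det(−L) = (−1)^3·det(L).
det(L) = -35, so p(0) = 35.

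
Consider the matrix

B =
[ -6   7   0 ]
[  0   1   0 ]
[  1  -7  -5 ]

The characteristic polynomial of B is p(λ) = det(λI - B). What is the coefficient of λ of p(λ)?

p(λ) = λ^3 + 10λ^2 + 19λ - 30.
The coefficient of λ is 19.

19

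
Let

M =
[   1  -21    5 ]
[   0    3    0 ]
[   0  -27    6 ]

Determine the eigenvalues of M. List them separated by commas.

Compute the characteristic polynomial p(λ) = det(λI - M).
Expanding along the first row, p(λ) = λ^3 - 10λ^2 + 27λ - 18.
Try λ = 3: p(3) = 0, so 3 is a root.
Factor out (λ - 3): p(λ) = (λ - 3)·(λ^2 - 7λ + 6).
The quadratic factors as (λ - 1)·(λ - 6).
Eigenvalues: 1, 3, 6.

1, 3, 6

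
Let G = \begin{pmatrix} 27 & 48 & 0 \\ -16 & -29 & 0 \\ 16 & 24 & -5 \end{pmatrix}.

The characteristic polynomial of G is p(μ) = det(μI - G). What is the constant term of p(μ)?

p(μ) = μ^3 + 7μ^2 - 5μ - 75.
The constant term is -75.

-75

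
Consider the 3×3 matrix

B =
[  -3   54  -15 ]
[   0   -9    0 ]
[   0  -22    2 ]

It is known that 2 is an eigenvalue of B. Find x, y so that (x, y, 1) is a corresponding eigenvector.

We need (B - 2I)v = 0.
B - 2I = [[-5, 54, -15], [0, -11, 0], [0, -22, 0]].
Row 1: (-5)·x + (54)·y + (-15)·1 = 0
Row 2: (0)·x + (-11)·y + (0)·1 = 0
Row 3: (0)·x + (-22)·y + (0)·1 = 0
Solving gives x = -3, y = 0.
Check: B·(-3, 0, 1) = (-6, 0, 2) = 2·(-3, 0, 1).

-3, 0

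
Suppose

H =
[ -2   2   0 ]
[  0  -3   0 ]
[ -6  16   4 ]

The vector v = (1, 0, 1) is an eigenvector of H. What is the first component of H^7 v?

-128

First find the eigenvalue: Hv = (-2, 0, -2) = -2·(1, 0, 1), so λ = -2.
Then H^7 v = λ^7·v = (-2)^7·(1, 0, 1) = -128·(1, 0, 1) = (-128, 0, -128).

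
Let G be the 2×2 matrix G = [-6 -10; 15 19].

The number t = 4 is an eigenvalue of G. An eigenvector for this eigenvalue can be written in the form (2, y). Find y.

We need (G - 4I)v = 0.
G - 4I = [[-10, -10], [15, 15]].
Row 1: (-10)·2 + (-10)·y = 0
Row 2: (15)·2 + (15)·y = 0
Solving gives y = -2.
Check: G·(2, -2) = (8, -8) = 4·(2, -2).

-2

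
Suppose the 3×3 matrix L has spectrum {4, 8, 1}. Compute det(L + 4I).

If L has eigenvalues 4, 8, 1, then L + 4I has eigenvalues 8, 12, 5.
det(L + 4I) = (8) · (12) · (5) = 480.

480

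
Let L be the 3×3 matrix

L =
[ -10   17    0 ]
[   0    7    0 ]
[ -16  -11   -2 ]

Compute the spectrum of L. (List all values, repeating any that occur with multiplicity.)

-10, -2, 7

The characteristic polynomial is p(r) = det(rI - L).
Expanding the 3×3 determinant: p(r) = r^3 + 5r^2 - 64r - 140.
Try r = 7: p(7) = 0, so 7 is a root.
Factor out (r - 7): p(r) = (r - 7)·(r^2 + 12r + 20).
The quadratic factors as (r + 10)·(r + 2).
Eigenvalues: -10, -2, 7.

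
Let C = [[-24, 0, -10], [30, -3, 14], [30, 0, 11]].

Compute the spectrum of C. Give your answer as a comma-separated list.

Set up det(lambda·I - C) = 0.
Expanding along the first row, p(lambda) = lambda^3 + 16·lambda^2 + 75·lambda + 108.
Try lambda = -3: p(-3) = 0, so -3 is a root.
Factor out (lambda + 3): p(lambda) = (lambda + 3)·(lambda^2 + 13·lambda + 36).
The quadratic factors as (lambda + 9)·(lambda + 4).
Eigenvalues: -9, -4, -3.

-9, -4, -3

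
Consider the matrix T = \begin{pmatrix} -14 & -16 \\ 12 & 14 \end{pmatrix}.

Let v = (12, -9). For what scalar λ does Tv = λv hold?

Compute Tv: T·(12, -9) = (-24, 18).
Since Tv = λv, compare component 1: -24 = λ·12, so λ = -2.

-2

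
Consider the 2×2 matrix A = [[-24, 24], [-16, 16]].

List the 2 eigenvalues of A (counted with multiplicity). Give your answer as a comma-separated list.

-8, 0

det(A - lambda·I) = (-24 - lambda)(16 - lambda) - (24)·(-16) = lambda^2 + 8·lambda.
This factors as (lambda + 8)·lambda = 0.
Eigenvalues: -8, 0.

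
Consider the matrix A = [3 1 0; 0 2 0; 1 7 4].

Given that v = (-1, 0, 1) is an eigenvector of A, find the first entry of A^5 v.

-243

First find the eigenvalue: Av = (-3, 0, 3) = 3·(-1, 0, 1), so λ = 3.
Then A^5 v = λ^5·v = 3^5·(-1, 0, 1) = 243·(-1, 0, 1) = (-243, 0, 243).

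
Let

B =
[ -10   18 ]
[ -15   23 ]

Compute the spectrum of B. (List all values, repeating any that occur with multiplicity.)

5, 8

det(B - rI) = (-10 - r)(23 - r) - (18)·(-15) = r^2 - 13r + 40.
This factors as (r - 5)·(r - 8) = 0.
Eigenvalues: 5, 8.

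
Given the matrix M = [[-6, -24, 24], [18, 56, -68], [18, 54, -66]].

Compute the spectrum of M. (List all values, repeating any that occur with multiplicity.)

-12, -6, 2

Set up det(sI - M) = 0.
Cofactor expansion gives p(s) = s^3 + 16s^2 + 36s - 144.
Try s = 2: p(2) = 0, so 2 is a root.
Factor out (s - 2): p(s) = (s - 2)·(s^2 + 18s + 72).
The quadratic factors as (s + 12)·(s + 6).
Eigenvalues: -12, -6, 2.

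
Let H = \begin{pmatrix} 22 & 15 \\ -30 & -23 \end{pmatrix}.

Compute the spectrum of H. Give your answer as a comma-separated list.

-8, 7

det(H - μI) = (22 - μ)(-23 - μ) - (15)·(-30) = μ^2 + μ - 56.
This factors as (μ + 8)·(μ - 7) = 0.
Eigenvalues: -8, 7.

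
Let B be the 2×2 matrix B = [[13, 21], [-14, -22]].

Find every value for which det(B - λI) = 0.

det(B - rI) = (13 - r)(-22 - r) - (21)·(-14) = r^2 + 9r + 8.
This factors as (r + 8)·(r + 1) = 0.
Eigenvalues: -8, -1.

-8, -1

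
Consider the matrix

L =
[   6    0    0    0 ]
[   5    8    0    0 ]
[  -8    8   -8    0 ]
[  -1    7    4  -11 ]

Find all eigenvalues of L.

L is lower triangular, so its eigenvalues are the diagonal entries.
Diagonal: 6, 8, -8, -11.

-11, -8, 6, 8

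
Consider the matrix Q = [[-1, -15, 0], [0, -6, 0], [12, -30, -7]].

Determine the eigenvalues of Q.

-7, -6, -1

Compute the characteristic polynomial p(lambda) = det(lambda·I - Q).
Expanding along the first row, p(lambda) = lambda^3 + 14·lambda^2 + 55·lambda + 42.
Try lambda = -6: p(-6) = 0, so -6 is a root.
Dividing by (lambda + 6) leaves lambda^2 + 8·lambda + 7.
The quadratic factors as (lambda + 7)·(lambda + 1).
Eigenvalues: -7, -6, -1.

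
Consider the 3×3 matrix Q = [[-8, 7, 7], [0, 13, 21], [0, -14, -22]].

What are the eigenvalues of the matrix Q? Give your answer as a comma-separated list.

Compute the characteristic polynomial p(μ) = det(μI - Q).
Cofactor expansion gives p(μ) = μ^3 + 17μ^2 + 80μ + 64.
Try μ = -1: p(-1) = 0, so -1 is a root.
Factor out (μ + 1): p(μ) = (μ + 1)·(μ^2 + 16μ + 64).
The quadratic factor is (μ + 8)^2.
Eigenvalues: -8, -8, -1.

-8, -8, -1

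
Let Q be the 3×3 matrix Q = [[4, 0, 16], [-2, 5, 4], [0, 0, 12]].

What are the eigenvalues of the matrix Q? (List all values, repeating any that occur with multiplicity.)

4, 5, 12

Compute the characteristic polynomial p(μ) = det(μI - Q).
Expanding along the first row, p(μ) = μ^3 - 21μ^2 + 128μ - 240.
Rational-root test: μ = 4 gives p(4) = 0.
Dividing by (μ - 4) leaves μ^2 - 17μ + 60.
The quadratic factors as (μ - 5)·(μ - 12).
Eigenvalues: 4, 5, 12.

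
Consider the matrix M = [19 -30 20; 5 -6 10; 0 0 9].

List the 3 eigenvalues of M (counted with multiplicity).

The characteristic polynomial is p(μ) = det(μI - M).
Expanding along the first row, p(μ) = μ^3 - 22μ^2 + 153μ - 324.
Since p(4) = 0, μ = 4 is a root.
Dividing by (μ - 4) leaves μ^2 - 18μ + 81.
The quadratic factor is (μ - 9)^2.
Eigenvalues: 4, 9, 9.

4, 9, 9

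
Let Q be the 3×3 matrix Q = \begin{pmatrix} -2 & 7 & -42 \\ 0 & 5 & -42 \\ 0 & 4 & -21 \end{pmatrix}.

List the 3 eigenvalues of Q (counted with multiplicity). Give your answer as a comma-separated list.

-9, -7, -2

Compute the characteristic polynomial p(lambda) = det(lambda·I - Q).
Expanding along the first row, p(lambda) = lambda^3 + 18·lambda^2 + 95·lambda + 126.
Rational-root test: lambda = -9 gives p(-9) = 0.
Dividing by (lambda + 9) leaves lambda^2 + 9·lambda + 14.
The quadratic factors as (lambda + 7)·(lambda + 2).
Eigenvalues: -9, -7, -2.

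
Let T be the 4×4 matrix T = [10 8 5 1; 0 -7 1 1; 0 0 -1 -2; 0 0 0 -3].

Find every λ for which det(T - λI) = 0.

T is upper triangular, so its eigenvalues are the diagonal entries.
Diagonal: 10, -7, -1, -3.

-7, -3, -1, 10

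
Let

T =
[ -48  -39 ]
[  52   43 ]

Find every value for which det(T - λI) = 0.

det(T - μI) = (-48 - μ)(43 - μ) - (-39)·(52) = μ^2 + 5μ - 36.
This factors as (μ + 9)·(μ - 4) = 0.
Eigenvalues: -9, 4.

-9, 4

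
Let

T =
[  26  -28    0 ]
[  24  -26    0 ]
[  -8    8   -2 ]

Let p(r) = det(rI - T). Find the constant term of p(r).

-8

p(r) = r^3 + 2r^2 - 4r - 8.
The constant term is -8.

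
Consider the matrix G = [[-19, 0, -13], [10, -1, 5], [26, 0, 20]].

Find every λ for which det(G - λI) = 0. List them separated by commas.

Set up det(λI - G) = 0.
Cofactor expansion gives p(λ) = λ^3 - 43λ - 42.
Try λ = 7: p(7) = 0, so 7 is a root.
Dividing by (λ - 7) leaves λ^2 + 7λ + 6.
The quadratic factors as (λ + 6)·(λ + 1).
Eigenvalues: -6, -1, 7.

-6, -1, 7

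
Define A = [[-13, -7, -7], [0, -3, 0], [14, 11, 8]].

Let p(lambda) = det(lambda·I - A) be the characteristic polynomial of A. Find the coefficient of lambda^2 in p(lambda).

The coefficient of lambda^2 of det(lambda·I - A) is −trace(A).
trace(A) = (-13) + (-3) + (8) = -8, so the coefficient is 8.

8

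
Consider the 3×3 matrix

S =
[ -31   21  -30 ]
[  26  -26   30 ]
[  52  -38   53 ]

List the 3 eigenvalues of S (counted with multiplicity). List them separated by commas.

-7, -5, 8

Set up det(λI - S) = 0.
Cofactor expansion gives p(λ) = λ^3 + 4λ^2 - 61λ - 280.
Try λ = -7: p(-7) = 0, so -7 is a root.
Factor out (λ + 7): p(λ) = (λ + 7)·(λ^2 - 3λ - 40).
The quadratic factors as (λ + 5)·(λ - 8).
Eigenvalues: -7, -5, 8.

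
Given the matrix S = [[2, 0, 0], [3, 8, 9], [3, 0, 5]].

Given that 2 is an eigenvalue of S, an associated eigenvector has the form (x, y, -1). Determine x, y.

1, 1

We need (S - 2I)v = 0.
S - 2I = [[0, 0, 0], [3, 6, 9], [3, 0, 3]].
Row 1: (0)·x + (0)·y + (0)·-1 = 0
Row 2: (3)·x + (6)·y + (9)·-1 = 0
Row 3: (3)·x + (0)·y + (3)·-1 = 0
Solving gives x = 1, y = 1.
Check: S·(1, 1, -1) = (2, 2, -2) = 2·(1, 1, -1).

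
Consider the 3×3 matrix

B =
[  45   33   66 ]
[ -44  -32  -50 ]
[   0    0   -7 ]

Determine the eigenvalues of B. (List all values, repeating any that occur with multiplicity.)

-7, 1, 12

The characteristic polynomial is p(λ) = det(λI - B).
Cofactor expansion gives p(λ) = λ^3 - 6λ^2 - 79λ + 84.
Since p(1) = 0, λ = 1 is a root.
Factor out (λ - 1): p(λ) = (λ - 1)·(λ^2 - 5λ - 84).
The quadratic factors as (λ + 7)·(λ - 12).
Eigenvalues: -7, 1, 12.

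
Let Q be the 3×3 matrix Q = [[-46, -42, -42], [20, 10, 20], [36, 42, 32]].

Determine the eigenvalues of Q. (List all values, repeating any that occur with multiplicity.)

-10, -4, 10

Set up det(rI - Q) = 0.
Cofactor expansion gives p(r) = r^3 + 4r^2 - 100r - 400.
Since p(-4) = 0, r = -4 is a root.
Dividing by (r + 4) leaves r^2 - 100.
The quadratic factors as (r + 10)·(r - 10).
Eigenvalues: -10, -4, 10.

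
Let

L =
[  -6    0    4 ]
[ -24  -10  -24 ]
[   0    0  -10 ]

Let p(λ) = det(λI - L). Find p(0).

600

p(0) = det(0·I − L) = det(−L) = (−1)^3·det(L).
det(L) = -600, so p(0) = 600.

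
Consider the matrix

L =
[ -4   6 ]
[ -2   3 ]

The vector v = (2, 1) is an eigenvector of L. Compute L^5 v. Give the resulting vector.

First find the eigenvalue: Lv = (-2, -1) = -1·(2, 1), so λ = -1.
Then L^5 v = λ^5·v = (-1)^5·(2, 1) = -1·(2, 1) = (-2, -1).

(-2, -1)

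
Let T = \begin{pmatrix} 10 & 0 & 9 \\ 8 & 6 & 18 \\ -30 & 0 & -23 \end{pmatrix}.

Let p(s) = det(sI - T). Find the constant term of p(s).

-240

p(s) = s^3 + 7s^2 - 38s - 240.
The constant term is -240.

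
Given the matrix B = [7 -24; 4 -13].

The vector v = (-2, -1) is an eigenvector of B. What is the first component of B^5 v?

First find the eigenvalue: Bv = (10, 5) = -5·(-2, -1), so λ = -5.
Then B^5 v = λ^5·v = (-5)^5·(-2, -1) = -3125·(-2, -1) = (6250, 3125).

6250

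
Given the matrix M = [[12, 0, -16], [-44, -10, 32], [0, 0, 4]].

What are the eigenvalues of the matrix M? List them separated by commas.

-10, 4, 12

The characteristic polynomial is p(r) = det(rI - M).
Expanding along the first row, p(r) = r^3 - 6r^2 - 112r + 480.
Since p(4) = 0, r = 4 is a root.
Factor out (r - 4): p(r) = (r - 4)·(r^2 - 2r - 120).
The quadratic factors as (r + 10)·(r - 12).
Eigenvalues: -10, 4, 12.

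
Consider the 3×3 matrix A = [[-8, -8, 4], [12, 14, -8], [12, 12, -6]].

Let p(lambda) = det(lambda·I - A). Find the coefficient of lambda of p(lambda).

-4

p(lambda) = lambda^3 - 4·lambda.
The coefficient of lambda is -4.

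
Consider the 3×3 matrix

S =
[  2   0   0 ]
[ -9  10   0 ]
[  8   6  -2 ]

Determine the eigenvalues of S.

-2, 2, 10

S is lower triangular, so its eigenvalues are the diagonal entries.
Diagonal: 2, 10, -2.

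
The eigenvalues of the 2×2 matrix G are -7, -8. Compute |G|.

det(G) is the product of the eigenvalues: (-7) · (-8) = 56.

56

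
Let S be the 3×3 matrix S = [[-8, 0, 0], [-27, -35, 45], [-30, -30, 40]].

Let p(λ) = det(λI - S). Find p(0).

p(0) = det(0·I − S) = det(−S) = (−1)^3·det(S).
det(S) = 400, so p(0) = -400.

-400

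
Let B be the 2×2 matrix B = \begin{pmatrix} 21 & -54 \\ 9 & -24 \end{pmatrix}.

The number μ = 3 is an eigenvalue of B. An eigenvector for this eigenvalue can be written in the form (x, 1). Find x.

3

We need (B - 3I)v = 0.
B - 3I = [[18, -54], [9, -27]].
Row 1: (18)·x + (-54)·1 = 0
Row 2: (9)·x + (-27)·1 = 0
Solving gives x = 3.
Check: B·(3, 1) = (9, 3) = 3·(3, 1).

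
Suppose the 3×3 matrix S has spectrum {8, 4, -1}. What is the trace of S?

11

trace(S) is the sum of the eigenvalues: (8) + (4) + (-1) = 11.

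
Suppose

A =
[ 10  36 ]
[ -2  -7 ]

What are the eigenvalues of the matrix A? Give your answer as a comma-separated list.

1, 2

det(A - μI) = (10 - μ)(-7 - μ) - (36)·(-2) = μ^2 - 3μ + 2.
This factors as (μ - 1)·(μ - 2) = 0.
Eigenvalues: 1, 2.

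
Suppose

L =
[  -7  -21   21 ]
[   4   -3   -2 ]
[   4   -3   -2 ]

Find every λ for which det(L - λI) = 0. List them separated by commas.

The characteristic polynomial is p(lambda) = det(lambda·I - L).
Expanding the 3×3 determinant: p(lambda) = lambda^3 + 12·lambda^2 + 35·lambda.
Rational-root test: lambda = -7 gives p(-7) = 0.
Factor out (lambda + 7): p(lambda) = (lambda + 7)·(lambda^2 + 5·lambda).
The quadratic factors as (lambda + 5)·lambda.
Eigenvalues: -7, -5, 0.

-7, -5, 0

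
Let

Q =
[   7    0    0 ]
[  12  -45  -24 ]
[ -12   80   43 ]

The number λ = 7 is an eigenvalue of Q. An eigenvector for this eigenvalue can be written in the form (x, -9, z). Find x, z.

3, 21

We need (Q - 7I)v = 0.
Q - 7I = [[0, 0, 0], [12, -52, -24], [-12, 80, 36]].
Row 1: (0)·x + (0)·-9 + (0)·z = 0
Row 2: (12)·x + (-52)·-9 + (-24)·z = 0
Row 3: (-12)·x + (80)·-9 + (36)·z = 0
Solving gives x = 3, z = 21.
Check: Q·(3, -9, 21) = (21, -63, 147) = 7·(3, -9, 21).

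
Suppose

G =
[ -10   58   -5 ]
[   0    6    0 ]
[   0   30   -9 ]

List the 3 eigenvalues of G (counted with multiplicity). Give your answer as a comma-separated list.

Set up det(rI - G) = 0.
Expanding along the first row, p(r) = r^3 + 13r^2 - 24r - 540.
Rational-root test: r = -10 gives p(-10) = 0.
Dividing by (r + 10) leaves r^2 + 3r - 54.
The quadratic factors as (r + 9)·(r - 6).
Eigenvalues: -10, -9, 6.

-10, -9, 6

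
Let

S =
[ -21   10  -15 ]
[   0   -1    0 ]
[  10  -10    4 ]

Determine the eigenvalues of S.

Set up det(λI - S) = 0.
Cofactor expansion gives p(λ) = λ^3 + 18λ^2 + 83λ + 66.
Rational-root test: λ = -6 gives p(-6) = 0.
Dividing by (λ + 6) leaves λ^2 + 12λ + 11.
The quadratic factors as (λ + 11)·(λ + 1).
Eigenvalues: -11, -6, -1.

-11, -6, -1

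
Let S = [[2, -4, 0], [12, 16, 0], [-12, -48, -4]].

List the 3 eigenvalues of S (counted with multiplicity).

Set up det(sI - S) = 0.
Expanding the 3×3 determinant: p(s) = s^3 - 14s^2 + 8s + 320.
Try s = -4: p(-4) = 0, so -4 is a root.
Factor out (s + 4): p(s) = (s + 4)·(s^2 - 18s + 80).
The quadratic factors as (s - 8)·(s - 10).
Eigenvalues: -4, 8, 10.

-4, 8, 10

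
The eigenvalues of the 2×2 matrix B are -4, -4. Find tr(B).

-8

trace(B) is the sum of the eigenvalues: (-4) + (-4) = -8.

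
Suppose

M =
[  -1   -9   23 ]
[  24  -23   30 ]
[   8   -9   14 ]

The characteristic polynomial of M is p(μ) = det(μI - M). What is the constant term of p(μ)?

-180

p(μ) = μ^3 + 10μ^2 - 11μ - 180.
The constant term is -180.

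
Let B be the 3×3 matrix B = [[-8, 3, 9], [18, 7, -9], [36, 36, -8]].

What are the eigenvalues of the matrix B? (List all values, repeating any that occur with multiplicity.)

Set up det(tI - B) = 0.
Expanding along the first row, p(t) = t^3 + 9t^2 - 102t - 880.
Rational-root test: t = -8 gives p(-8) = 0.
Factor out (t + 8): p(t) = (t + 8)·(t^2 + t - 110).
The quadratic factors as (t + 11)·(t - 10).
Eigenvalues: -11, -8, 10.

-11, -8, 10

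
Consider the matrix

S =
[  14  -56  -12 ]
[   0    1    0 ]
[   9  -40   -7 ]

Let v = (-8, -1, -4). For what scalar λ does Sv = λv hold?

1

Compute Sv: S·(-8, -1, -4) = (-8, -1, -4).
Since Sv = λv, compare component 1: -8 = λ·-8, so λ = 1.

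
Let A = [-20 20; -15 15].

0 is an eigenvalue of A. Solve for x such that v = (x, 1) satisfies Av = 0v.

1

We need (A)v = 0.
A = [[-20, 20], [-15, 15]].
Row 1: (-20)·x + (20)·1 = 0
Row 2: (-15)·x + (15)·1 = 0
Solving gives x = 1.
Check: A·(1, 1) = (0, 0) = 0·(1, 1).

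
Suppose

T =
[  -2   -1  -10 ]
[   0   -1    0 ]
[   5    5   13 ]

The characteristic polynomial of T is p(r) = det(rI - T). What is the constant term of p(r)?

24

p(r) = r^3 - 10r^2 + 13r + 24.
The constant term is 24.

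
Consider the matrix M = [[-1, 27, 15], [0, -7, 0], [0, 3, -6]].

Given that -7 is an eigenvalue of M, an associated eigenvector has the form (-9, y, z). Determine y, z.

-3, 9

We need (M + 7I)v = 0.
M + 7I = [[6, 27, 15], [0, 0, 0], [0, 3, 1]].
Row 1: (6)·-9 + (27)·y + (15)·z = 0
Row 2: (0)·-9 + (0)·y + (0)·z = 0
Row 3: (0)·-9 + (3)·y + (1)·z = 0
Solving gives y = -3, z = 9.
Check: M·(-9, -3, 9) = (63, 21, -63) = -7·(-9, -3, 9).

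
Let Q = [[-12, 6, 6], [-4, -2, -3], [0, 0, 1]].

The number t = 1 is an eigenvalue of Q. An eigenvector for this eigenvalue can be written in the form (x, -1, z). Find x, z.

0, 1

We need (Q - 1I)v = 0.
Q - 1I = [[-13, 6, 6], [-4, -3, -3], [0, 0, 0]].
Row 1: (-13)·x + (6)·-1 + (6)·z = 0
Row 2: (-4)·x + (-3)·-1 + (-3)·z = 0
Row 3: (0)·x + (0)·-1 + (0)·z = 0
Solving gives x = 0, z = 1.
Check: Q·(0, -1, 1) = (0, -1, 1) = 1·(0, -1, 1).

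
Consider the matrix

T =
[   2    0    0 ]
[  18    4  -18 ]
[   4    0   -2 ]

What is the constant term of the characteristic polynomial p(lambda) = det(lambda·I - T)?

p(0) = det(0·I − T) = det(−T) = (−1)^3·det(T).
det(T) = -16, so p(0) = 16.

16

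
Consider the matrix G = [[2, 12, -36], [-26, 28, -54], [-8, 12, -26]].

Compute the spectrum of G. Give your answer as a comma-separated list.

Compute the characteristic polynomial p(μ) = det(μI - G).
Expanding the 3×3 determinant: p(μ) = μ^3 - 4μ^2 - 52μ - 80.
Rational-root test: μ = -2 gives p(-2) = 0.
Factor out (μ + 2): p(μ) = (μ + 2)·(μ^2 - 6μ - 40).
The quadratic factors as (μ + 4)·(μ - 10).
Eigenvalues: -4, -2, 10.

-4, -2, 10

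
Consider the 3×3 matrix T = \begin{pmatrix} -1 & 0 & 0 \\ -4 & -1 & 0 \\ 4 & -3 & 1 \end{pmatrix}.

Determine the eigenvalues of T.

T is lower triangular, so its eigenvalues are the diagonal entries.
Diagonal: -1, -1, 1.

-1, -1, 1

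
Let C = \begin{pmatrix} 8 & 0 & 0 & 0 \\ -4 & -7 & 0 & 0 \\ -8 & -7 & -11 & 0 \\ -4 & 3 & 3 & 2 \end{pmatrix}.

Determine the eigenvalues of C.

C is lower triangular, so its eigenvalues are the diagonal entries.
Diagonal: 8, -7, -11, 2.

-11, -7, 2, 8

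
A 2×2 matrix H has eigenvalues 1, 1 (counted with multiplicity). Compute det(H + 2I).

9

If H has eigenvalues 1, 1, then H + 2I has eigenvalues 3, 3.
det(H + 2I) = (3) · (3) = 9.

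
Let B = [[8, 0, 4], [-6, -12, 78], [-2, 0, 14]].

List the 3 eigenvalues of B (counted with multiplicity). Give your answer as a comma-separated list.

-12, 10, 12

The characteristic polynomial is p(r) = det(rI - B).
Cofactor expansion gives p(r) = r^3 - 10r^2 - 144r + 1440.
Rational-root test: r = 12 gives p(12) = 0.
Dividing by (r - 12) leaves r^2 + 2r - 120.
The quadratic factors as (r + 12)·(r - 10).
Eigenvalues: -12, 10, 12.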